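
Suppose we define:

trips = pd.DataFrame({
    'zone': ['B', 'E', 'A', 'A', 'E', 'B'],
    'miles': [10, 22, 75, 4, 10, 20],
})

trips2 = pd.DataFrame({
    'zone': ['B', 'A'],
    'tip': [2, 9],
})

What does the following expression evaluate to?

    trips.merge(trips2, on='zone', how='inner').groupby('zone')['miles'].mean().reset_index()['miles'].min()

merge on 'zone' (how='inner') → 4 rows:
  zone  miles  tip
0    B     10    2
1    A     75    9
2    A      4    9
3    B     20    2
group by zone, mean of miles:
zone
A    39.5
B    15.0
Name: miles, dtype: float64
reset_index():
  zone  miles
0    A   39.5
1    B   15.0

15.0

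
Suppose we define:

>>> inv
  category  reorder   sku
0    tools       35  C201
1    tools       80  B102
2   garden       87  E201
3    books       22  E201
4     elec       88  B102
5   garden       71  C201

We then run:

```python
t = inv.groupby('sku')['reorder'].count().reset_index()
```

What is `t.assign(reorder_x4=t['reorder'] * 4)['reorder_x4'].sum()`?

24

group by sku, count of reorder:
sku
B102    2
C201    2
E201    2
Name: reorder, dtype: int64
reset_index():
    sku  reorder
0  B102        2
1  C201        2
2  E201        2
add column reorder_x4 = t['reorder'] * 4:
    sku  reorder  reorder_x4
0  B102        2           8
1  C201        2           8
2  E201        2           8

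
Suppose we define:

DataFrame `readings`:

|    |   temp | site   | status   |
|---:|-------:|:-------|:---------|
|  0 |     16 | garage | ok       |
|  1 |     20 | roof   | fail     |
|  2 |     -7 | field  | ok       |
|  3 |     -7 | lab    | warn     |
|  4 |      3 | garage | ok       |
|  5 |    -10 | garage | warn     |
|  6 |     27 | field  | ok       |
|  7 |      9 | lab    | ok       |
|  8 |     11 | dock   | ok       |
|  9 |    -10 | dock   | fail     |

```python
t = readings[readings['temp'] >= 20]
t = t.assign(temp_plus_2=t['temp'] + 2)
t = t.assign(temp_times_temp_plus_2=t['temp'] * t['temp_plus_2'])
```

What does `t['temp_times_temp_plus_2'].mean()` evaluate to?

filter rows where temp >= 20:
   temp   site status
1    20   roof   fail
6    27  field     ok
add column temp_plus_2 = t['temp'] + 2:
   temp   site status  temp_plus_2
1    20   roof   fail           22
6    27  field     ok           29
add column temp_times_temp_plus_2 = t['temp'] * t['temp_plus_2']:
   temp   site status  temp_plus_2  temp_times_temp_plus_2
1    20   roof   fail           22                     440
6    27  field     ok           29                     783
Reading off the mean of column 'temp_times_temp_plus_2', we get 611.5.

611.5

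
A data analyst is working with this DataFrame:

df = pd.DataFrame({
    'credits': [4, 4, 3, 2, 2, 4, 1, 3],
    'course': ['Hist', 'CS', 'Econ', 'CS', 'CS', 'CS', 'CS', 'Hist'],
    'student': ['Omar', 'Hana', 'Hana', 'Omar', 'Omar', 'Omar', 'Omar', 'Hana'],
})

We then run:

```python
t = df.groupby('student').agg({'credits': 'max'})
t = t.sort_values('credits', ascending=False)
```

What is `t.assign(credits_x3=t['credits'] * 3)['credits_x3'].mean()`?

group by student, max of credits:
         credits
student         
Hana           4
Omar           4
sort by credits descending:
         credits
student         
Hana           4
Omar           4
add column credits_x3 = t['credits'] * 3:
         credits  credits_x3
student                     
Hana           4          12
Omar           4          12
Finally, mean of column 'credits_x3' = 12.0.

12.0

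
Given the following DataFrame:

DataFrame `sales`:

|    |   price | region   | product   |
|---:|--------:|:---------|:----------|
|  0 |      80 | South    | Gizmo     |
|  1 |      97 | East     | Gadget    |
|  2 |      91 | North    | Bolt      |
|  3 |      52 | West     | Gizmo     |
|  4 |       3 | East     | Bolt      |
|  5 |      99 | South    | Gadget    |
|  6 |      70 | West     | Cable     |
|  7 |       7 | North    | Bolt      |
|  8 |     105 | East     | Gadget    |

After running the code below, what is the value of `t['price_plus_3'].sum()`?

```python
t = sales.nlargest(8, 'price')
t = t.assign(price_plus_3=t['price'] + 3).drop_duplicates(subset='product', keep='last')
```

238

take 8 rows with largest price:
   price region product
8    105   East  Gadget
5     99  South  Gadget
1     97   East  Gadget
2     91  North    Bolt
0     80  South   Gizmo
6     70   West   Cable
3     52   West   Gizmo
7      7  North    Bolt
add column price_plus_3 = t['price'] + 3:
   price region product  price_plus_3
8    105   East  Gadget           108
5     99  South  Gadget           102
1     97   East  Gadget           100
2     91  North    Bolt            94
0     80  South   Gizmo            83
6     70   West   Cable            73
3     52   West   Gizmo            55
7      7  North    Bolt            10
drop duplicate product (keep=last):
   price region product  price_plus_3
1     97   East  Gadget           100
6     70   West   Cable            73
3     52   West   Gizmo            55
7      7  North    Bolt            10
The sum of column 'price_plus_3' is 238.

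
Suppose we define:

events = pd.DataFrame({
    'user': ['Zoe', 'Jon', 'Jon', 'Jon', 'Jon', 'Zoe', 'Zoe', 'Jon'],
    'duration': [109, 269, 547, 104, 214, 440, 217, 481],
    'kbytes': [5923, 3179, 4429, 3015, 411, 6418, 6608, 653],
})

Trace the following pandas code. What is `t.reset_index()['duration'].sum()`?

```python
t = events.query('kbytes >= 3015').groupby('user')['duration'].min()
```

213

filter rows where kbytes >= 3015:
  user  duration  kbytes
0  Zoe       109    5923
1  Jon       269    3179
2  Jon       547    4429
3  Jon       104    3015
5  Zoe       440    6418
6  Zoe       217    6608
group by user, min of duration:
user
Jon    104
Zoe    109
Name: duration, dtype: int64
reset_index():
  user  duration
0  Jon       104
1  Zoe       109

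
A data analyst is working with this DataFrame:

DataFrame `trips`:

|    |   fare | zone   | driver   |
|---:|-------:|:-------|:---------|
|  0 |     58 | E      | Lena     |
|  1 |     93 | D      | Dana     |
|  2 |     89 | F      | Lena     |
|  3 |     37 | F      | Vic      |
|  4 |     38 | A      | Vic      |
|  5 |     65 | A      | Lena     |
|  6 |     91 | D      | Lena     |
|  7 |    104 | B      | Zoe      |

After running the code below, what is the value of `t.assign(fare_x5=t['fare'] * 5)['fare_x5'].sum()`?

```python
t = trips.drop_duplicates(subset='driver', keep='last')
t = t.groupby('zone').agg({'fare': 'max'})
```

1175

drop duplicate driver (keep=last):
   fare zone driver
1    93    D   Dana
4    38    A    Vic
6    91    D   Lena
7   104    B    Zoe
group by zone, max of fare:
      fare
zone      
A       38
B      104
D       93
add column fare_x5 = t['fare'] * 5:
      fare  fare_x5
zone               
A       38      190
B      104      520
D       93      465
So sum() = 1175.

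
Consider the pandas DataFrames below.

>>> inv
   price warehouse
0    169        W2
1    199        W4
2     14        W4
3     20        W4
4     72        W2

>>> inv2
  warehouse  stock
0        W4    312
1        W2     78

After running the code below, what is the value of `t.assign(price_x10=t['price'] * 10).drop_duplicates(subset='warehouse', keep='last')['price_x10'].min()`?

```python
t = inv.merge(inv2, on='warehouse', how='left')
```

merge on 'warehouse' (how='left') → 5 rows:
   price warehouse  stock
0    169        W2     78
1    199        W4    312
2     14        W4    312
3     20        W4    312
4     72        W2     78
add column price_x10 = t['price'] * 10:
   price warehouse  stock  price_x10
0    169        W2     78       1690
1    199        W4    312       1990
2     14        W4    312        140
3     20        W4    312        200
4     72        W2     78        720
drop duplicate warehouse (keep=last):
   price warehouse  stock  price_x10
3     20        W4    312        200
4     72        W2     78        720

200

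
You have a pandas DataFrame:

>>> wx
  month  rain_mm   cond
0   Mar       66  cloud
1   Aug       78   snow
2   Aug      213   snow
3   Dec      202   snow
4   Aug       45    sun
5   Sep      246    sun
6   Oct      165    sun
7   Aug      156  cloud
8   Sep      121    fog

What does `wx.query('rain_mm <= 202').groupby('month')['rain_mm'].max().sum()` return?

filter rows where rain_mm <= 202:
  month  rain_mm   cond
0   Mar       66  cloud
1   Aug       78   snow
3   Dec      202   snow
4   Aug       45    sun
6   Oct      165    sun
7   Aug      156  cloud
8   Sep      121    fog
group by month, max of rain_mm:
month
Aug    156
Dec    202
Mar     66
Oct    165
Sep    121
Name: rain_mm, dtype: int64

710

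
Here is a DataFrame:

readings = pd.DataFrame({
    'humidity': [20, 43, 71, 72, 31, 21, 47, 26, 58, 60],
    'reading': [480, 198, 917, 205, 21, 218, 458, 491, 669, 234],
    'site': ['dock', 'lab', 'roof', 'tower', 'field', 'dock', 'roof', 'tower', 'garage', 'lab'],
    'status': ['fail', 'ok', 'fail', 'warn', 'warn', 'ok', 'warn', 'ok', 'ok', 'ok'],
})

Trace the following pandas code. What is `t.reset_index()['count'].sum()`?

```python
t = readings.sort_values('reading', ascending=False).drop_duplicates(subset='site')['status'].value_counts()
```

6

sort by reading descending:
   humidity  reading    site status
2        71      917    roof   fail
8        58      669  garage     ok
7        26      491   tower     ok
0        20      480    dock   fail
6        47      458    roof   warn
9        60      234     lab     ok
5        21      218    dock     ok
3        72      205   tower   warn
1        43      198     lab     ok
4        31       21   field   warn
drop duplicate site (keep=first):
   humidity  reading    site status
2        71      917    roof   fail
8        58      669  garage     ok
7        26      491   tower     ok
0        20      480    dock   fail
9        60      234     lab     ok
4        31       21   field   warn
value_counts of status:
status
ok      3
fail    2
warn    1
Name: count, dtype: int64
reset_index():
  status  count
0     ok      3
1   fail      2
2   warn      1
The sum of column 'count' is 6.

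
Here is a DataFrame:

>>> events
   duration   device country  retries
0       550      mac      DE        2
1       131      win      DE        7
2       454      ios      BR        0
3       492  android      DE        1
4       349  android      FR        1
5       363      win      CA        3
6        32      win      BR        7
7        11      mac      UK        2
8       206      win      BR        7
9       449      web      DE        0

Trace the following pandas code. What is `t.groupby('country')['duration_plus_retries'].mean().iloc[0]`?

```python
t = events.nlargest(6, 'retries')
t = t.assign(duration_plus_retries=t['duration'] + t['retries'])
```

take 6 rows with largest retries:
   duration device country  retries
1       131    win      DE        7
6        32    win      BR        7
8       206    win      BR        7
5       363    win      CA        3
0       550    mac      DE        2
7        11    mac      UK        2
add column duration_plus_retries = t['duration'] + t['retries']:
   duration device country  retries  duration_plus_retries
1       131    win      DE        7                    138
6        32    win      BR        7                     39
8       206    win      BR        7                    213
5       363    win      CA        3                    366
0       550    mac      DE        2                    552
7        11    mac      UK        2                     13
group by country, mean of duration_plus_retries:
country
BR    126.0
CA    366.0
DE    345.0
UK     13.0
Name: duration_plus_retries, dtype: float64
Finally, value at position 0 = 126.0.

126.0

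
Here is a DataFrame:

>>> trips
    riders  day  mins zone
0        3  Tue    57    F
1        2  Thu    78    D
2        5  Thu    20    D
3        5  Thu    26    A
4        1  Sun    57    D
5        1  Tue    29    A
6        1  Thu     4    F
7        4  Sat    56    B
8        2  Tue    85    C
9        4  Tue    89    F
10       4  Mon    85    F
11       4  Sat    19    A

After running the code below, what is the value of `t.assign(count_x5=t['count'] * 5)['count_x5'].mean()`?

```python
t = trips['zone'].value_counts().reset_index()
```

12.0

value_counts of zone:
zone
F    4
D    3
A    3
B    1
C    1
Name: count, dtype: int64
reset_index():
  zone  count
0    F      4
1    D      3
2    A      3
3    B      1
4    C      1
add column count_x5 = t['count'] * 5:
  zone  count  count_x5
0    F      4        20
1    D      3        15
2    A      3        15
3    B      1         5
4    C      1         5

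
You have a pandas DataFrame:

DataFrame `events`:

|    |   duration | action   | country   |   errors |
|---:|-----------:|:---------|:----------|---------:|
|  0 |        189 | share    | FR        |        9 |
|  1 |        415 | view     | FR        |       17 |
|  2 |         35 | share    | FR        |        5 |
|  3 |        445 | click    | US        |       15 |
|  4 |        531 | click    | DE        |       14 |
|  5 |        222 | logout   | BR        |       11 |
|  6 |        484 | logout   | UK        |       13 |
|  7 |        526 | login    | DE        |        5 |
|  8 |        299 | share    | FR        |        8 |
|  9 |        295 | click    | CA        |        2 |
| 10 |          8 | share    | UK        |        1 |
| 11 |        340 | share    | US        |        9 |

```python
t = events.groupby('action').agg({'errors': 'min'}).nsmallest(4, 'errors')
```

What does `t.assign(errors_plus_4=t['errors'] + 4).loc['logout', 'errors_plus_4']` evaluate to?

15

group by action, min of errors:
        errors
action        
click        2
login        5
logout      11
share        1
view        17
take 4 rows with smallest errors:
        errors
action        
share        1
click        2
login        5
logout      11
add column errors_plus_4 = t['errors'] + 4:
        errors  errors_plus_4
action                       
share        1              5
click        2              6
login        5              9
logout      11             15
value at row 'logout', column 'errors_plus_4' → 15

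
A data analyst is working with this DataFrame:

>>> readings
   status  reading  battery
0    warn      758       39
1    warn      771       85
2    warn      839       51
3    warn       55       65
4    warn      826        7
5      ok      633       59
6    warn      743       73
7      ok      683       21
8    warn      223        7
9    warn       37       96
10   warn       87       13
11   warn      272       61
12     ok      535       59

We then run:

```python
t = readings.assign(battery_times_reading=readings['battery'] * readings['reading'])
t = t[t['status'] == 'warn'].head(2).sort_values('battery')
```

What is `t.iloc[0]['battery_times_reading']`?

29562

add column battery_times_reading = readings['battery'] * readings['reading']:
   status  reading  battery  battery_times_reading
0    warn      758       39                  29562
1    warn      771       85                  65535
2    warn      839       51                  42789
3    warn       55       65                   3575
4    warn      826        7                   5782
5      ok      633       59                  37347
6    warn      743       73                  54239
7      ok      683       21                  14343
8    warn      223        7                   1561
9    warn       37       96                   3552
10   warn       87       13                   1131
11   warn      272       61                  16592
12     ok      535       59                  31565
filter rows where status == 'warn':
   status  reading  battery  battery_times_reading
0    warn      758       39                  29562
1    warn      771       85                  65535
2    warn      839       51                  42789
3    warn       55       65                   3575
4    warn      826        7                   5782
6    warn      743       73                  54239
8    warn      223        7                   1561
9    warn       37       96                   3552
10   warn       87       13                   1131
11   warn      272       61                  16592
take first 2 rows:
  status  reading  battery  battery_times_reading
0   warn      758       39                  29562
1   warn      771       85                  65535
sort by battery:
  status  reading  battery  battery_times_reading
0   warn      758       39                  29562
1   warn      771       85                  65535
So iloc[0]['battery_times_reading'] = 29562.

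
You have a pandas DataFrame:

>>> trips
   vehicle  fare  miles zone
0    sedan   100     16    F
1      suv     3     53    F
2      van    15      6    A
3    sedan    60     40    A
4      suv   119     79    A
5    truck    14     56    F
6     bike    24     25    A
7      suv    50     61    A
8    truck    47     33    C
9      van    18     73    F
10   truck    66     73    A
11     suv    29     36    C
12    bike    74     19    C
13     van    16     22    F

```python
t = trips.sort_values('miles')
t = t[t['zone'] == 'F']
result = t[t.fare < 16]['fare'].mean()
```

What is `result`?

8.5

sort by miles:
   vehicle  fare  miles zone
2      van    15      6    A
0    sedan   100     16    F
12    bike    74     19    C
13     van    16     22    F
6     bike    24     25    A
8    truck    47     33    C
11     suv    29     36    C
3    sedan    60     40    A
1      suv     3     53    F
5    truck    14     56    F
7      suv    50     61    A
9      van    18     73    F
10   truck    66     73    A
4      suv   119     79    A
filter rows where zone == 'F':
   vehicle  fare  miles zone
0    sedan   100     16    F
13     van    16     22    F
1      suv     3     53    F
5    truck    14     56    F
9      van    18     73    F
filter rows where fare < 16:
  vehicle  fare  miles zone
1     suv     3     53    F
5   truck    14     56    F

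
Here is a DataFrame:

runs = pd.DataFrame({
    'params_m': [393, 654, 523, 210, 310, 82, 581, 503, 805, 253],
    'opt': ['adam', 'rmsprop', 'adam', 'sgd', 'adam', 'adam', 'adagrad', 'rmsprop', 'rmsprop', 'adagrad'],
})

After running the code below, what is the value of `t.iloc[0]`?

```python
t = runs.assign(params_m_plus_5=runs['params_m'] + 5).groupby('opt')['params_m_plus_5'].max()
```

586

add column params_m_plus_5 = runs['params_m'] + 5:
   params_m      opt  params_m_plus_5
0       393     adam              398
1       654  rmsprop              659
2       523     adam              528
3       210      sgd              215
4       310     adam              315
5        82     adam               87
6       581  adagrad              586
7       503  rmsprop              508
8       805  rmsprop              810
9       253  adagrad              258
group by opt, max of params_m_plus_5:
opt
adagrad    586
adam       528
rmsprop    810
sgd        215
Name: params_m_plus_5, dtype: int64
Taking the value at position 0 gives 586.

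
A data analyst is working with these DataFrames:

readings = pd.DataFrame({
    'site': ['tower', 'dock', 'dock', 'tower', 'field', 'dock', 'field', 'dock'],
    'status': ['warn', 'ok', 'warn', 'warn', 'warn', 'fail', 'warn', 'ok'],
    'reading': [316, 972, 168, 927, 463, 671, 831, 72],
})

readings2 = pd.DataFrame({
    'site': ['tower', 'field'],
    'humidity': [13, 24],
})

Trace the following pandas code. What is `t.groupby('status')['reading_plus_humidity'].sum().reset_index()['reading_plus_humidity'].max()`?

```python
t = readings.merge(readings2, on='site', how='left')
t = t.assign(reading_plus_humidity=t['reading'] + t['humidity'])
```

merge on 'site' (how='left') → 8 rows:
    site status  reading  humidity
0  tower   warn      316      13.0
1   dock     ok      972       NaN
2   dock   warn      168       NaN
3  tower   warn      927      13.0
4  field   warn      463      24.0
5   dock   fail      671       NaN
6  field   warn      831      24.0
7   dock     ok       72       NaN
add column reading_plus_humidity = t['reading'] + t['humidity']:
    site status  reading  humidity  reading_plus_humidity
0  tower   warn      316      13.0                  329.0
1   dock     ok      972       NaN                    NaN
2   dock   warn      168       NaN                    NaN
3  tower   warn      927      13.0                  940.0
4  field   warn      463      24.0                  487.0
5   dock   fail      671       NaN                    NaN
6  field   warn      831      24.0                  855.0
7   dock     ok       72       NaN                    NaN
group by status, sum of reading_plus_humidity:
status
fail       0.0
ok         0.0
warn    2611.0
Name: reading_plus_humidity, dtype: float64
reset_index():
  status  reading_plus_humidity
0   fail                    0.0
1     ok                    0.0
2   warn                 2611.0
The max of column 'reading_plus_humidity' is 2611.0.

2611.0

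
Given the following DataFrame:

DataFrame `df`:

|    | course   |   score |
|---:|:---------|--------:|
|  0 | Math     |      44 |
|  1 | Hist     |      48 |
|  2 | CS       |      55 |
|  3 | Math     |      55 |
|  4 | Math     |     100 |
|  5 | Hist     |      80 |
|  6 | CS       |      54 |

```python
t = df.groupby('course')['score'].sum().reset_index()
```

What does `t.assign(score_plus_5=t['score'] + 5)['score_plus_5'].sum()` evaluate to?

group by course, sum of score:
course
CS      109
Hist    128
Math    199
Name: score, dtype: int64
reset_index():
  course  score
0     CS    109
1   Hist    128
2   Math    199
add column score_plus_5 = t['score'] + 5:
  course  score  score_plus_5
0     CS    109           114
1   Hist    128           133
2   Math    199           204
sum of column 'score_plus_5' → 451

451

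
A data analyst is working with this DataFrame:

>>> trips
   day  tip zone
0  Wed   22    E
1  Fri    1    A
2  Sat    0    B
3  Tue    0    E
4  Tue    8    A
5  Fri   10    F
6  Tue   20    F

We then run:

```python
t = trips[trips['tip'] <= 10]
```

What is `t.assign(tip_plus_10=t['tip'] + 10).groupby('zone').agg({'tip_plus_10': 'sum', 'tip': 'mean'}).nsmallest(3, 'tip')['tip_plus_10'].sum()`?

49

filter rows where tip <= 10:
   day  tip zone
1  Fri    1    A
2  Sat    0    B
3  Tue    0    E
4  Tue    8    A
5  Fri   10    F
add column tip_plus_10 = t['tip'] + 10:
   day  tip zone  tip_plus_10
1  Fri    1    A           11
2  Sat    0    B           10
3  Tue    0    E           10
4  Tue    8    A           18
5  Fri   10    F           20
group by zone: sum(tip_plus_10), mean(tip):
      tip_plus_10   tip
zone                   
A              29   4.5
B              10   0.0
E              10   0.0
F              20  10.0
take 3 rows with smallest tip:
      tip_plus_10  tip
zone                  
B              10  0.0
E              10  0.0
A              29  4.5
Finally, sum of column 'tip_plus_10' = 49.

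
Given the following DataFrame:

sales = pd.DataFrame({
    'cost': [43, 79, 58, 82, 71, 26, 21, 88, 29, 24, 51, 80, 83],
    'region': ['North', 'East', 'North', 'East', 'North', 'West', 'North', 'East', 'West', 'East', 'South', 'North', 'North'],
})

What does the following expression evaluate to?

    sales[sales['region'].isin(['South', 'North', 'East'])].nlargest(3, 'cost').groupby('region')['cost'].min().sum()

165

filter rows where region in ['South', 'North', 'East']:
    cost region
0     43  North
1     79   East
2     58  North
3     82   East
4     71  North
6     21  North
7     88   East
9     24   East
10    51  South
11    80  North
12    83  North
take 3 rows with largest cost:
    cost region
7     88   East
12    83  North
3     82   East
group by region, min of cost:
region
East     82
North    83
Name: cost, dtype: int64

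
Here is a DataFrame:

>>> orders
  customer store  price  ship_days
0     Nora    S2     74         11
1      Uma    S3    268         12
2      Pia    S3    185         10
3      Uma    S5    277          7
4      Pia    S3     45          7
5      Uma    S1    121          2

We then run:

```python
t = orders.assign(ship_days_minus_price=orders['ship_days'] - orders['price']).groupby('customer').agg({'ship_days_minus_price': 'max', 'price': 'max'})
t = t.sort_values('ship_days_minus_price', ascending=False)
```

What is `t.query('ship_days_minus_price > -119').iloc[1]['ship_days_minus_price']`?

-63

add column ship_days_minus_price = orders['ship_days'] - orders['price']:
  customer store  price  ship_days  ship_days_minus_price
0     Nora    S2     74         11                    -63
1      Uma    S3    268         12                   -256
2      Pia    S3    185         10                   -175
3      Uma    S5    277          7                   -270
4      Pia    S3     45          7                    -38
5      Uma    S1    121          2                   -119
group by customer: max(ship_days_minus_price), max(price):
          ship_days_minus_price  price
customer                              
Nora                        -63     74
Pia                         -38    185
Uma                        -119    277
sort by ship_days_minus_price descending:
          ship_days_minus_price  price
customer                              
Pia                         -38    185
Nora                        -63     74
Uma                        -119    277
filter rows where ship_days_minus_price > -119:
          ship_days_minus_price  price
customer                              
Pia                         -38    185
Nora                        -63     74
Then the value at position 1, column 'ship_days_minus_price': -63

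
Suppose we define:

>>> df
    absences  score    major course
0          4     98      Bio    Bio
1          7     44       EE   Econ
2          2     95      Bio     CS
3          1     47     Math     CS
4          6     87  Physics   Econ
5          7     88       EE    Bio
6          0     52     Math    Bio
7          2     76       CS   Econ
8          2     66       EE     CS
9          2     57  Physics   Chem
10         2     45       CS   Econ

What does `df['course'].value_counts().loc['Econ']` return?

4

value_counts of course:
course
Econ    4
Bio     3
CS      3
Chem    1
Name: count, dtype: int64
So loc['Econ'] = 4.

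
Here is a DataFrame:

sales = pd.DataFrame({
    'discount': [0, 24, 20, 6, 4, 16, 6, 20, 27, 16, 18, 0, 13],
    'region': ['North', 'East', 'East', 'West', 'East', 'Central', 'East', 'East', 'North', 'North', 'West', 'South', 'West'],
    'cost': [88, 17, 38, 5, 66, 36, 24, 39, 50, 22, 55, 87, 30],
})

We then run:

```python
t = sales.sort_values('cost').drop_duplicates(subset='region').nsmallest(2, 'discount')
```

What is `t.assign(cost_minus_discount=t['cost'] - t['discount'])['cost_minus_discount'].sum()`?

86

sort by cost:
    discount   region  cost
3          6     West     5
1         24     East    17
9         16    North    22
6          6     East    24
12        13     West    30
5         16  Central    36
2         20     East    38
7         20     East    39
8         27    North    50
10        18     West    55
4          4     East    66
11         0    South    87
0          0    North    88
drop duplicate region (keep=first):
    discount   region  cost
3          6     West     5
1         24     East    17
9         16    North    22
5         16  Central    36
11         0    South    87
take 2 rows with smallest discount:
    discount region  cost
11         0  South    87
3          6   West     5
add column cost_minus_discount = t['cost'] - t['discount']:
    discount region  cost  cost_minus_discount
11         0  South    87                   87
3          6   West     5                   -1
Then the sum of column 'cost_minus_discount': 86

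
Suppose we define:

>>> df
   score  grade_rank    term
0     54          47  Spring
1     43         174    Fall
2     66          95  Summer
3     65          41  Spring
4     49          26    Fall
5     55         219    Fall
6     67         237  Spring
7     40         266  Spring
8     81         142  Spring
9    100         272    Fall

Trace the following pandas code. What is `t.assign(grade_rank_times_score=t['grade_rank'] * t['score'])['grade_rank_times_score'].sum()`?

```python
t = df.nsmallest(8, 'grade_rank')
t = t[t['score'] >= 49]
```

take 8 rows with smallest grade_rank:
   score  grade_rank    term
4     49          26    Fall
3     65          41  Spring
0     54          47  Spring
2     66          95  Summer
8     81         142  Spring
1     43         174    Fall
5     55         219    Fall
6     67         237  Spring
filter rows where score >= 49:
   score  grade_rank    term
4     49          26    Fall
3     65          41  Spring
0     54          47  Spring
2     66          95  Summer
8     81         142  Spring
5     55         219    Fall
6     67         237  Spring
add column grade_rank_times_score = t['grade_rank'] * t['score']:
   score  grade_rank    term  grade_rank_times_score
4     49          26    Fall                    1274
3     65          41  Spring                    2665
0     54          47  Spring                    2538
2     66          95  Summer                    6270
8     81         142  Spring                   11502
5     55         219    Fall                   12045
6     67         237  Spring                   15879
Reading off the sum of column 'grade_rank_times_score', we get 52173.

52173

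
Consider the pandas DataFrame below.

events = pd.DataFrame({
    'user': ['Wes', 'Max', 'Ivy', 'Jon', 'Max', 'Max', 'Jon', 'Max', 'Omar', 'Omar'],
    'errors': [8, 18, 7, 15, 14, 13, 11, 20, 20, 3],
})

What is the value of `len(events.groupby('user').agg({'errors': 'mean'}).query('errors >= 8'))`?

group by user, mean of errors:
      errors
user        
Ivy     7.00
Jon    13.00
Max    16.25
Omar   11.50
Wes     8.00
filter rows where errors >= 8:
      errors
user        
Jon    13.00
Max    16.25
Omar   11.50
Wes     8.00

4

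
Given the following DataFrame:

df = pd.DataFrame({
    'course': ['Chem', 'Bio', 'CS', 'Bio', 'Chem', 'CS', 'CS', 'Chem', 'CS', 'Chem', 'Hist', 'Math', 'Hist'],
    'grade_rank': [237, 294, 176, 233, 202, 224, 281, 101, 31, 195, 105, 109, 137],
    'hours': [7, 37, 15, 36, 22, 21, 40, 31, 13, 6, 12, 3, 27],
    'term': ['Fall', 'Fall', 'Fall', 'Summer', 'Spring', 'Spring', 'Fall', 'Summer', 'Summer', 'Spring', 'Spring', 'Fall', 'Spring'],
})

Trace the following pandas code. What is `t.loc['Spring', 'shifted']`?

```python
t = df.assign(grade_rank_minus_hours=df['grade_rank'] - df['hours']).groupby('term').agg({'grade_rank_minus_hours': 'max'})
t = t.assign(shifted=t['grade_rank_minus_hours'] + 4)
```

207

add column grade_rank_minus_hours = df['grade_rank'] - df['hours']:
   course  grade_rank  hours    term  grade_rank_minus_hours
0    Chem         237      7    Fall                     230
1     Bio         294     37    Fall                     257
2      CS         176     15    Fall                     161
3     Bio         233     36  Summer                     197
4    Chem         202     22  Spring                     180
5      CS         224     21  Spring                     203
6      CS         281     40    Fall                     241
7    Chem         101     31  Summer                      70
8      CS          31     13  Summer                      18
9    Chem         195      6  Spring                     189
10   Hist         105     12  Spring                      93
11   Math         109      3    Fall                     106
12   Hist         137     27  Spring                     110
group by term, max of grade_rank_minus_hours:
        grade_rank_minus_hours
term                          
Fall                       257
Spring                     203
Summer                     197
add column shifted = t['grade_rank_minus_hours'] + 4:
        grade_rank_minus_hours  shifted
term                                   
Fall                       257      261
Spring                     203      207
Summer                     197      201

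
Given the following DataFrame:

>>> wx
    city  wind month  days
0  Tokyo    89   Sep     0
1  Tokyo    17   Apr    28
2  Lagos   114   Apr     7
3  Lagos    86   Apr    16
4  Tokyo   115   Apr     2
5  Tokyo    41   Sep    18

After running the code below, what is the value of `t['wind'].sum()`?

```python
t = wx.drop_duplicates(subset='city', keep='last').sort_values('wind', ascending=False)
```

127

drop duplicate city (keep=last):
    city  wind month  days
3  Lagos    86   Apr    16
5  Tokyo    41   Sep    18
sort by wind descending:
    city  wind month  days
3  Lagos    86   Apr    16
5  Tokyo    41   Sep    18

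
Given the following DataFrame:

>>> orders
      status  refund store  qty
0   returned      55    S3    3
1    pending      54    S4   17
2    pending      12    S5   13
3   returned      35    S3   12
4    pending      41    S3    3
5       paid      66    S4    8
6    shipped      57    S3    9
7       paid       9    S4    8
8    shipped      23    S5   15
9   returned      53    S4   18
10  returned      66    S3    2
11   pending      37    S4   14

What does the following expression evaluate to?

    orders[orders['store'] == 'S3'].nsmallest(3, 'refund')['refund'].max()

55

filter rows where store == 'S3':
      status  refund store  qty
0   returned      55    S3    3
3   returned      35    S3   12
4    pending      41    S3    3
6    shipped      57    S3    9
10  returned      66    S3    2
take 3 rows with smallest refund:
     status  refund store  qty
3  returned      35    S3   12
4   pending      41    S3    3
0  returned      55    S3    3
Reading off the max of column 'refund', we get 55.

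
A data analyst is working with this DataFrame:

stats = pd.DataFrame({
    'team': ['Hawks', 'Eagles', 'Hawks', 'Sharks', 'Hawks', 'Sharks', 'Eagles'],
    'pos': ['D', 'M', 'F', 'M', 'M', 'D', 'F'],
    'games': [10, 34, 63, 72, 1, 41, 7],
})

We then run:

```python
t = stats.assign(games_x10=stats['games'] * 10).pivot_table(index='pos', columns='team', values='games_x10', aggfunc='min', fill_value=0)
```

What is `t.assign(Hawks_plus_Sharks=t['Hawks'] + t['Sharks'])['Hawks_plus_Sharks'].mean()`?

623.333333333

add column games_x10 = stats['games'] * 10:
     team pos  games  games_x10
0   Hawks   D     10        100
1  Eagles   M     34        340
2   Hawks   F     63        630
3  Sharks   M     72        720
4   Hawks   M      1         10
5  Sharks   D     41        410
6  Eagles   F      7         70
pivot: rows=pos, cols=team, min(games_x10):
team  Eagles  Hawks  Sharks
pos                        
D          0    100     410
F         70    630       0
M        340     10     720
add column Hawks_plus_Sharks = t['Hawks'] + t['Sharks']:
team  Eagles  Hawks  Sharks  Hawks_plus_Sharks
pos                                           
D          0    100     410                510
F         70    630       0                630
M        340     10     720                730
Then the mean of column 'Hawks_plus_Sharks': 623.333333333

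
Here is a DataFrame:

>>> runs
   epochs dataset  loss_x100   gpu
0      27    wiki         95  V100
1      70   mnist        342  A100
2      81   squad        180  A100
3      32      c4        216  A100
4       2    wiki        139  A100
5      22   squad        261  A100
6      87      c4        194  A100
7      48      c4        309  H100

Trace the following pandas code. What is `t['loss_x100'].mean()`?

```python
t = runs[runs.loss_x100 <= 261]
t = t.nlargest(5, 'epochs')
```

filter rows where loss_x100 <= 261:
   epochs dataset  loss_x100   gpu
0      27    wiki         95  V100
2      81   squad        180  A100
3      32      c4        216  A100
4       2    wiki        139  A100
5      22   squad        261  A100
6      87      c4        194  A100
take 5 rows with largest epochs:
   epochs dataset  loss_x100   gpu
6      87      c4        194  A100
2      81   squad        180  A100
3      32      c4        216  A100
0      27    wiki         95  V100
5      22   squad        261  A100

189.2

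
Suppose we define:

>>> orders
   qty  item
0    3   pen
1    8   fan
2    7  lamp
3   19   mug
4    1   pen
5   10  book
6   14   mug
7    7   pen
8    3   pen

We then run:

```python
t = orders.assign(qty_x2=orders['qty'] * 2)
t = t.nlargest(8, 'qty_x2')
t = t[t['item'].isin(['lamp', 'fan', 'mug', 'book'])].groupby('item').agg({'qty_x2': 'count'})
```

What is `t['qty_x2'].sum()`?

add column qty_x2 = orders['qty'] * 2:
   qty  item  qty_x2
0    3   pen       6
1    8   fan      16
2    7  lamp      14
3   19   mug      38
4    1   pen       2
5   10  book      20
6   14   mug      28
7    7   pen      14
8    3   pen       6
take 8 rows with largest qty_x2:
   qty  item  qty_x2
3   19   mug      38
6   14   mug      28
5   10  book      20
1    8   fan      16
2    7  lamp      14
7    7   pen      14
0    3   pen       6
8    3   pen       6
filter rows where item in ['lamp', 'fan', 'mug', 'book']:
   qty  item  qty_x2
3   19   mug      38
6   14   mug      28
5   10  book      20
1    8   fan      16
2    7  lamp      14
group by item, count of qty_x2:
      qty_x2
item        
book       1
fan        1
lamp       1
mug        2
So sum() = 5.

5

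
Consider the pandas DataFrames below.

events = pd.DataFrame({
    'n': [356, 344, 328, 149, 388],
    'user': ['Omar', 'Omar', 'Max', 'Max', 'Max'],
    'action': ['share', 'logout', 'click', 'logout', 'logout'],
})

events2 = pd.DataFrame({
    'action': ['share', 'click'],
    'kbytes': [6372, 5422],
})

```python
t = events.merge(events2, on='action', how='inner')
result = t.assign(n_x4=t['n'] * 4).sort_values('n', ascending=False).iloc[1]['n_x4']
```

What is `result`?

merge on 'action' (how='inner') → 2 rows:
     n  user action  kbytes
0  356  Omar  share    6372
1  328   Max  click    5422
add column n_x4 = t['n'] * 4:
     n  user action  kbytes  n_x4
0  356  Omar  share    6372  1424
1  328   Max  click    5422  1312
sort by n descending:
     n  user action  kbytes  n_x4
0  356  Omar  share    6372  1424
1  328   Max  click    5422  1312

1312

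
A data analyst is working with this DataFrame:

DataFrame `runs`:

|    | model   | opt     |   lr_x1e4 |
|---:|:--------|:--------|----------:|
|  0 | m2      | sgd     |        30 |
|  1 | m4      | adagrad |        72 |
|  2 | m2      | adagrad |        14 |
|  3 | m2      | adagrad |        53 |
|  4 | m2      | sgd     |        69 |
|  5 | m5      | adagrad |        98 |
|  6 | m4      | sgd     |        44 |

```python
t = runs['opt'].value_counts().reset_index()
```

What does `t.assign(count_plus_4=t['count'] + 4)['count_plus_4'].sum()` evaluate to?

15

value_counts of opt:
opt
adagrad    4
sgd        3
Name: count, dtype: int64
reset_index():
       opt  count
0  adagrad      4
1      sgd      3
add column count_plus_4 = t['count'] + 4:
       opt  count  count_plus_4
0  adagrad      4             8
1      sgd      3             7
Hence 15.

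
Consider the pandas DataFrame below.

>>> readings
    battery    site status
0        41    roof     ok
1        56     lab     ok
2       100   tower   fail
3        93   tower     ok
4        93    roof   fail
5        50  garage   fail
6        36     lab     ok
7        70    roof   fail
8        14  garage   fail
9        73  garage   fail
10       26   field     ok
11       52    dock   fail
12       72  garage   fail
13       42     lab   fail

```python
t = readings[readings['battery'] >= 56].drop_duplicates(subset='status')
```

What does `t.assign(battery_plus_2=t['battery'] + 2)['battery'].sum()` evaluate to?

filter rows where battery >= 56:
    battery    site status
1        56     lab     ok
2       100   tower   fail
3        93   tower     ok
4        93    roof   fail
7        70    roof   fail
9        73  garage   fail
12       72  garage   fail
drop duplicate status (keep=first):
   battery   site status
1       56    lab     ok
2      100  tower   fail
add column battery_plus_2 = t['battery'] + 2:
   battery   site status  battery_plus_2
1       56    lab     ok              58
2      100  tower   fail             102
Taking the sum of column 'battery' gives 156.

156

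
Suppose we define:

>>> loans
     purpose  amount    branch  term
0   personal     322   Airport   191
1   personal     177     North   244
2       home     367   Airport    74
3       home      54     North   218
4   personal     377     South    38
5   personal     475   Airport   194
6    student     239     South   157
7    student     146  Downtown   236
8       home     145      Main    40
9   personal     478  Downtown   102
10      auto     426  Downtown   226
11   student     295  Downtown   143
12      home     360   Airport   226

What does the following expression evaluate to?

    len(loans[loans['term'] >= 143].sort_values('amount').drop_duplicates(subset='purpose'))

filter rows where term >= 143:
     purpose  amount    branch  term
0   personal     322   Airport   191
1   personal     177     North   244
3       home      54     North   218
5   personal     475   Airport   194
6    student     239     South   157
7    student     146  Downtown   236
10      auto     426  Downtown   226
11   student     295  Downtown   143
12      home     360   Airport   226
sort by amount:
     purpose  amount    branch  term
3       home      54     North   218
7    student     146  Downtown   236
1   personal     177     North   244
6    student     239     South   157
11   student     295  Downtown   143
0   personal     322   Airport   191
12      home     360   Airport   226
10      auto     426  Downtown   226
5   personal     475   Airport   194
drop duplicate purpose (keep=first):
     purpose  amount    branch  term
3       home      54     North   218
7    student     146  Downtown   236
1   personal     177     North   244
10      auto     426  Downtown   226
number of rows → 4

4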